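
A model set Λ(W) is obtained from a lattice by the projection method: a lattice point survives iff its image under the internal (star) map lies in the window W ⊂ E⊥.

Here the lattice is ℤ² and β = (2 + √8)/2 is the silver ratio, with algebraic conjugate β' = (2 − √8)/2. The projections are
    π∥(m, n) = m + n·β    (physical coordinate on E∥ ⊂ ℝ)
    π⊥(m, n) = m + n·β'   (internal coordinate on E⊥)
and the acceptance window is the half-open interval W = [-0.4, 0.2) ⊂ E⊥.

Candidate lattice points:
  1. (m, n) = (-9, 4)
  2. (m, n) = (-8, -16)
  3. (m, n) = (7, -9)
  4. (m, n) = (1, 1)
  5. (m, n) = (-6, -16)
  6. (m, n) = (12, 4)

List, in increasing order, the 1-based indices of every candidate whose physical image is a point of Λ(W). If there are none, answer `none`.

β' = (2−√8)/2 ≈ -0.414214.
#1 (-9,4): internal coord -9 + (4)·β' = -10.656854; -10.656854 ∉ [-0.4, 0.2) → out
#2 (-8,-16): internal coord -8 + (-16)·β' = -1.372583; -1.372583 ∉ [-0.4, 0.2) → out
#3 (7,-9): internal coord 7 + (-9)·β' = +10.727922; +10.727922 ∉ [-0.4, 0.2) → out
#4 (1,1): internal coord 1 + (1)·β' = +0.585786; +0.585786 ∉ [-0.4, 0.2) → out
#5 (-6,-16): internal coord -6 + (-16)·β' = +0.627417; +0.627417 ∉ [-0.4, 0.2) → out
#6 (12,4): internal coord 12 + (4)·β' = +10.343146; +10.343146 ∉ [-0.4, 0.2) → out

none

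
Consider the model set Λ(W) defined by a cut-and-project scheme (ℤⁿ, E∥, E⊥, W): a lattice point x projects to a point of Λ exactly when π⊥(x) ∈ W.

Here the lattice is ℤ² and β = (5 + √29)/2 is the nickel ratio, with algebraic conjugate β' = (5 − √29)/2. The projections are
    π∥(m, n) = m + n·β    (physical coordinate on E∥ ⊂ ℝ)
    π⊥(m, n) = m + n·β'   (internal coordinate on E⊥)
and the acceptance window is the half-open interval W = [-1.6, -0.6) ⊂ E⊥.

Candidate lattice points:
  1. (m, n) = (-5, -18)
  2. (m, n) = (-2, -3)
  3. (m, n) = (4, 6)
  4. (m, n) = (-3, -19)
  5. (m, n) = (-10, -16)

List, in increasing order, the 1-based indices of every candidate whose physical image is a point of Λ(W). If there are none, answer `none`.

1, 2

Numerically β ≈ 5.192582 and β' = −1/β ≈ -0.192582.
#1 (-5,-18): internal coord -5 + (-18)·β' = -1.533517; -1.533517 ∈ [-1.6, -0.6) → IN Λ
#2 (-2,-3): internal coord -2 + (-3)·β' = -1.422253; -1.422253 ∈ [-1.6, -0.6) → IN Λ
#3 (4,6): internal coord 4 + (6)·β' = +2.844506; +2.844506 ∉ [-1.6, -0.6) → out
#4 (-3,-19): internal coord -3 + (-19)·β' = +0.659066; +0.659066 ∉ [-1.6, -0.6) → out
#5 (-10,-16): internal coord -10 + (-16)·β' = -6.918682; -6.918682 ∉ [-1.6, -0.6) → out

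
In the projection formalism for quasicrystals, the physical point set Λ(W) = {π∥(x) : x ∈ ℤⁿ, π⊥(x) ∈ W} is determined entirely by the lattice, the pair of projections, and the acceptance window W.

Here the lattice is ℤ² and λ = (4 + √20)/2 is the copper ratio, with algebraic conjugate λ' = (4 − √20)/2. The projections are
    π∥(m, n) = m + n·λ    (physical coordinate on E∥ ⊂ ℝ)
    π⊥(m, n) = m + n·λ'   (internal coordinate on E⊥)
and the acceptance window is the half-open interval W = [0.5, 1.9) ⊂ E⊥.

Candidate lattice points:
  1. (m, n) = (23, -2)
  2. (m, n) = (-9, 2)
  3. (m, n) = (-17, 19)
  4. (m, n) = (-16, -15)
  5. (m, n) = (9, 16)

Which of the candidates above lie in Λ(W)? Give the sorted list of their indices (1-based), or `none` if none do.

none

Numerically λ ≈ 4.2361 and λ' = −1/λ ≈ -0.2361.
#1 (23,-2): internal coord 23 + (-2)·λ' = +23.4721; +23.4721 ∉ [0.5, 1.9) → out
#2 (-9,2): internal coord -9 + (2)·λ' = -9.4721; -9.4721 ∉ [0.5, 1.9) → out
#3 (-17,19): internal coord -17 + (19)·λ' = -21.4853; -21.4853 ∉ [0.5, 1.9) → out
#4 (-16,-15): internal coord -16 + (-15)·λ' = -12.4590; -12.4590 ∉ [0.5, 1.9) → out
#5 (9,16): internal coord 9 + (16)·λ' = +5.2229; +5.2229 ∉ [0.5, 1.9) → out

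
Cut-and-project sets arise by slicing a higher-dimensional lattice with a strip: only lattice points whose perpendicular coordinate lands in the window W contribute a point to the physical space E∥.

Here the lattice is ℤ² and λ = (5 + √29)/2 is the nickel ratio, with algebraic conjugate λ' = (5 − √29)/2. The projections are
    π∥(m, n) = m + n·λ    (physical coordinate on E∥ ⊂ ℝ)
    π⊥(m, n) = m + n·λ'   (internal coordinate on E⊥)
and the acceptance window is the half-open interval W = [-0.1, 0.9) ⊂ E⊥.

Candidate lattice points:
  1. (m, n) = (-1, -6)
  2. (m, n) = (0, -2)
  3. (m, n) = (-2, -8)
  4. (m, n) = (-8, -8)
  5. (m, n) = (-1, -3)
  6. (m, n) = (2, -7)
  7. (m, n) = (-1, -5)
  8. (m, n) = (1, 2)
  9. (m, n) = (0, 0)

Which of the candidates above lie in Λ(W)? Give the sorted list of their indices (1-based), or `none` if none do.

1, 2, 7, 8, 9

λ' = (5−√29)/2 ≈ -0.1926.
#1 (-1,-6): internal coord -1 + (-6)·λ' = +0.1555; +0.1555 ∈ [-0.1, 0.9) → IN Λ
#2 (0,-2): internal coord 0 + (-2)·λ' = +0.3852; +0.3852 ∈ [-0.1, 0.9) → IN Λ
#3 (-2,-8): internal coord -2 + (-8)·λ' = -0.4593; -0.4593 ∉ [-0.1, 0.9) → out
#4 (-8,-8): internal coord -8 + (-8)·λ' = -6.4593; -6.4593 ∉ [-0.1, 0.9) → out
#5 (-1,-3): internal coord -1 + (-3)·λ' = -0.4223; -0.4223 ∉ [-0.1, 0.9) → out
#6 (2,-7): internal coord 2 + (-7)·λ' = +3.3481; +3.3481 ∉ [-0.1, 0.9) → out
#7 (-1,-5): internal coord -1 + (-5)·λ' = -0.0371; -0.0371 ∈ [-0.1, 0.9) → IN Λ
#8 (1,2): internal coord 1 + (2)·λ' = +0.6148; +0.6148 ∈ [-0.1, 0.9) → IN Λ
#9 (0,0): internal coord 0 + (0)·λ' = +0.0000; +0.0000 ∈ [-0.1, 0.9) → IN Λ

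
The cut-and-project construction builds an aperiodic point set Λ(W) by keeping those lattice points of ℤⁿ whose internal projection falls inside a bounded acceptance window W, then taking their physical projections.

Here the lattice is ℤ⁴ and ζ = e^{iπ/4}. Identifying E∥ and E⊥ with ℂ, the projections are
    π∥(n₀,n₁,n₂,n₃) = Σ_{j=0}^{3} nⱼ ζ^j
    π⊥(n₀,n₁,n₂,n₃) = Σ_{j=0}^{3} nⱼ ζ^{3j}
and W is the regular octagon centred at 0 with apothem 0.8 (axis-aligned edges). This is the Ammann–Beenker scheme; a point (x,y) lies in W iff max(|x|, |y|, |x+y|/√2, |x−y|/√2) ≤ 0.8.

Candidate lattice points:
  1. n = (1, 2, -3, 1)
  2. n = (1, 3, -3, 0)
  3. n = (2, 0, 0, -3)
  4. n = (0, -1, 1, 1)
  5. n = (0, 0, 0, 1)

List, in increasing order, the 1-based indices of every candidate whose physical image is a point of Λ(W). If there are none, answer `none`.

none

π⊥(n) = n₀ + n₁ζ³ + n₂ζ⁶ + n₃ζ⁹ where ζ = e^{iπ/4}.
candidate 1: n = (1, 2, -3, 1) → π⊥ ≈ (+0.29289, +5.12132); max(|x|,|y|,|x±y|/√2) = 5.12132 > 0.8 ⇒ ∉ W
candidate 2: n = (1, 3, -3, 0) → π⊥ ≈ (-1.12132, +5.12132); max(|x|,|y|,|x±y|/√2) = 5.12132 > 0.8 ⇒ ∉ W
candidate 3: n = (2, 0, 0, -3) → π⊥ ≈ (-0.12132, -2.12132); max(|x|,|y|,|x±y|/√2) = 2.12132 > 0.8 ⇒ ∉ W
candidate 4: n = (0, -1, 1, 1) → π⊥ ≈ (+1.41421, -1.00000); max(|x|,|y|,|x±y|/√2) = 1.70711 > 0.8 ⇒ ∉ W
candidate 5: n = (0, 0, 0, 1) → π⊥ ≈ (+0.70711, +0.70711); max(|x|,|y|,|x±y|/√2) = 1.00000 > 0.8 ⇒ ∉ W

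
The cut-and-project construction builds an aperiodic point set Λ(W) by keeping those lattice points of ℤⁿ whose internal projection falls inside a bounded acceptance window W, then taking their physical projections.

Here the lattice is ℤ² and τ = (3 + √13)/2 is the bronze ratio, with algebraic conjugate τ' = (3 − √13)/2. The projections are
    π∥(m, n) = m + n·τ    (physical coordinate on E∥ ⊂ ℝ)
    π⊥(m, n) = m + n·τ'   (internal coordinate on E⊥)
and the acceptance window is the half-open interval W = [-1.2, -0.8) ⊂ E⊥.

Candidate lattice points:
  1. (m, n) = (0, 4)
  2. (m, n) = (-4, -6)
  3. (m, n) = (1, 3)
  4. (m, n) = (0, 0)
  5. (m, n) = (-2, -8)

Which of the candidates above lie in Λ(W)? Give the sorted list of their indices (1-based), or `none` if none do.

none

Numerically τ ≈ 3.302776 and τ' = −1/τ ≈ -0.302776.
[1] lift (0,4): star map gives -1.211103; window check -1.2 ≤ -1.211103 < -0.8 is false → out
[2] lift (-4,-6): star map gives -2.183346; window check -1.2 ≤ -2.183346 < -0.8 is false → out
[3] lift (1,3): star map gives 0.091673; window check -1.2 ≤ 0.091673 < -0.8 is false → out
[4] lift (0,0): star map gives 0.000000; window check -1.2 ≤ 0.000000 < -0.8 is false → out
[5] lift (-2,-8): star map gives 0.422205; window check -1.2 ≤ 0.422205 < -0.8 is false → out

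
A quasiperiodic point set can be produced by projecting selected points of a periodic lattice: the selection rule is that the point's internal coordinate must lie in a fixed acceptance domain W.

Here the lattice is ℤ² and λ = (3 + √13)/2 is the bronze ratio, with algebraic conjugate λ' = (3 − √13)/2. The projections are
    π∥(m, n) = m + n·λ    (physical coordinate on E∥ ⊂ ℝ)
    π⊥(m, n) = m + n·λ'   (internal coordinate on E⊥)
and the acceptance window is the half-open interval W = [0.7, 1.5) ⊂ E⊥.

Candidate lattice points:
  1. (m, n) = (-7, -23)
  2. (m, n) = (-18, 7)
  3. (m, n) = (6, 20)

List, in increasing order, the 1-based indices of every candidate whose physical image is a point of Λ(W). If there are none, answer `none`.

λ' = (3−√13)/2 ≈ -0.302776.
#1 (-7,-23): internal coord -7 + (-23)·λ' = -0.036160; -0.036160 ∉ [0.7, 1.5) → out
#2 (-18,7): internal coord -18 + (7)·λ' = -20.119429; -20.119429 ∉ [0.7, 1.5) → out
#3 (6,20): internal coord 6 + (20)·λ' = -0.055513; -0.055513 ∉ [0.7, 1.5) → out

none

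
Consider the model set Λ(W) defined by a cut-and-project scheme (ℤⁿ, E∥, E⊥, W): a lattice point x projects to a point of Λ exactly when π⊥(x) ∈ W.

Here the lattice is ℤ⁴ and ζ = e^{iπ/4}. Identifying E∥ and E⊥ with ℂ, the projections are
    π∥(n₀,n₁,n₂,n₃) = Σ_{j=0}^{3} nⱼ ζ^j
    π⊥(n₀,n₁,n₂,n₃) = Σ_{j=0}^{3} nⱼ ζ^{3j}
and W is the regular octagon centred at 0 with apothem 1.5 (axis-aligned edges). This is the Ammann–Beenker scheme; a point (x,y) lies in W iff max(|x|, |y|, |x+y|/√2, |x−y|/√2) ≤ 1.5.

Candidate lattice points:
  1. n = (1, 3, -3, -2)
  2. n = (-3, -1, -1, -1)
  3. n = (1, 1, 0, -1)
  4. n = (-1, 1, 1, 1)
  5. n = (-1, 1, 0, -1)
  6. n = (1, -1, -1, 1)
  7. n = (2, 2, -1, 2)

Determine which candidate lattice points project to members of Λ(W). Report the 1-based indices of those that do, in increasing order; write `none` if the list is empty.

3, 4

With ζ = e^{iπ/4} the internal vectors are ζ^0,ζ^3,ζ^6,ζ^9.
candidate 1: n = (1, 3, -3, -2) → π⊥ ≈ (-2.535534, +3.707107); max(|x|,|y|,|x±y|/√2) = 4.414214 > 1.5 ⇒ ∉ W
candidate 2: n = (-3, -1, -1, -1) → π⊥ ≈ (-3.000000, -0.414214); max(|x|,|y|,|x±y|/√2) = 3.000000 > 1.5 ⇒ ∉ W
candidate 3: n = (1, 1, 0, -1) → π⊥ ≈ (-0.414214, +0.000000); max(|x|,|y|,|x±y|/√2) = 0.414214 ≤ 1.5 ⇒ ∈ W
candidate 4: n = (-1, 1, 1, 1) → π⊥ ≈ (-1.000000, +0.414214); max(|x|,|y|,|x±y|/√2) = 1.000000 ≤ 1.5 ⇒ ∈ W
candidate 5: n = (-1, 1, 0, -1) → π⊥ ≈ (-2.414214, +0.000000); max(|x|,|y|,|x±y|/√2) = 2.414214 > 1.5 ⇒ ∉ W
candidate 6: n = (1, -1, -1, 1) → π⊥ ≈ (+2.414214, +1.000000); max(|x|,|y|,|x±y|/√2) = 2.414214 > 1.5 ⇒ ∉ W
candidate 7: n = (2, 2, -1, 2) → π⊥ ≈ (+2.000000, +3.828427); max(|x|,|y|,|x±y|/√2) = 4.121320 > 1.5 ⇒ ∉ W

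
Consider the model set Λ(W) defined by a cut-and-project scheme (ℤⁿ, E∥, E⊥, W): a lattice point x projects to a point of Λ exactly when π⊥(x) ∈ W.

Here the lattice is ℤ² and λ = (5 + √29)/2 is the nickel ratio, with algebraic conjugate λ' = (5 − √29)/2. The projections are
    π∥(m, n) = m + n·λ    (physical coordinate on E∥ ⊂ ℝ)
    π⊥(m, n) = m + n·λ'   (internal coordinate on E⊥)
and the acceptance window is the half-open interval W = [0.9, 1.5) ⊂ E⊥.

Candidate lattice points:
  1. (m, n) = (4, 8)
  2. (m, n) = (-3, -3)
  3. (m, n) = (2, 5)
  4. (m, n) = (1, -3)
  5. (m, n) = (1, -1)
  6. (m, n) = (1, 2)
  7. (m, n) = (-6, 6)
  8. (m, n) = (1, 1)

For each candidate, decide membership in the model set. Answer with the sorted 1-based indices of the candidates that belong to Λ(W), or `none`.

3, 5

Compute λ' = (5−√29)/2 = -0.19258, so π⊥(m,n) = m -0.19258·n.
[1] lift (4,8): star map gives 2.45934; window check 0.9 ≤ 2.45934 < 1.5 is false → out
[2] lift (-3,-3): star map gives -2.42225; window check 0.9 ≤ -2.42225 < 1.5 is false → out
[3] lift (2,5): star map gives 1.03709; window check 0.9 ≤ 1.03709 < 1.5 is true → IN Λ
[4] lift (1,-3): star map gives 1.57775; window check 0.9 ≤ 1.57775 < 1.5 is false → out
[5] lift (1,-1): star map gives 1.19258; window check 0.9 ≤ 1.19258 < 1.5 is true → IN Λ
[6] lift (1,2): star map gives 0.61484; window check 0.9 ≤ 0.61484 < 1.5 is false → out
[7] lift (-6,6): star map gives -7.15549; window check 0.9 ≤ -7.15549 < 1.5 is false → out
[8] lift (1,1): star map gives 0.80742; window check 0.9 ≤ 0.80742 < 1.5 is false → out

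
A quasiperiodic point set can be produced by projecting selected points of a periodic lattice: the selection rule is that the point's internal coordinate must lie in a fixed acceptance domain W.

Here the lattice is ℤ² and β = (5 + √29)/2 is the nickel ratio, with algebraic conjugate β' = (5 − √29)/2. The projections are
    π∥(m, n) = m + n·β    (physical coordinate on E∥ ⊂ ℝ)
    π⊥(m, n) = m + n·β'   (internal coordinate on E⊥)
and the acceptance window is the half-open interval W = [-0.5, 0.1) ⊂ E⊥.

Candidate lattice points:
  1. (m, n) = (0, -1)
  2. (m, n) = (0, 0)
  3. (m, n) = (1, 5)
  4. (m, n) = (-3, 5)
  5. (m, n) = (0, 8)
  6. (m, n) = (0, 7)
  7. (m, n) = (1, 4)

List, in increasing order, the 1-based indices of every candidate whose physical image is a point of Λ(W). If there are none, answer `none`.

2, 3

β' = (5−√29)/2 ≈ -0.192582.
#1 (0,-1): internal coord 0 + (-1)·β' = +0.192582; +0.192582 ∉ [-0.5, 0.1) → out
#2 (0,0): internal coord 0 + (0)·β' = +0.000000; +0.000000 ∈ [-0.5, 0.1) → IN Λ
#3 (1,5): internal coord 1 + (5)·β' = +0.037088; +0.037088 ∈ [-0.5, 0.1) → IN Λ
#4 (-3,5): internal coord -3 + (5)·β' = -3.962912; -3.962912 ∉ [-0.5, 0.1) → out
#5 (0,8): internal coord 0 + (8)·β' = -1.540659; -1.540659 ∉ [-0.5, 0.1) → out
#6 (0,7): internal coord 0 + (7)·β' = -1.348077; -1.348077 ∉ [-0.5, 0.1) → out
#7 (1,4): internal coord 1 + (4)·β' = +0.229670; +0.229670 ∉ [-0.5, 0.1) → out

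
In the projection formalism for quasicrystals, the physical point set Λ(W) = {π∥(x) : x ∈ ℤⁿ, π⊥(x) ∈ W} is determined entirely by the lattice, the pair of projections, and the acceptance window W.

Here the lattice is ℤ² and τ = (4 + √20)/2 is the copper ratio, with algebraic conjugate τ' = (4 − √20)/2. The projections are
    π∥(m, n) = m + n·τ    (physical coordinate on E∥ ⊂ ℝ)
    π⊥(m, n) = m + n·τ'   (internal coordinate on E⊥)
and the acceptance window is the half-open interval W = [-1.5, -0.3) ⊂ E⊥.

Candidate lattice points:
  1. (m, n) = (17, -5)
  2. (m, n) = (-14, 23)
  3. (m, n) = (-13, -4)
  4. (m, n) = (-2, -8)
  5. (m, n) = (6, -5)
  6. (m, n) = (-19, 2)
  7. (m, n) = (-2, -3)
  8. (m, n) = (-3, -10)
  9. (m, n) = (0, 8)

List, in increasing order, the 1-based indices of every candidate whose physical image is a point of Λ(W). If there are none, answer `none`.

7, 8

τ' = (4−√20)/2 ≈ -0.2361.
candidate 1: (m,n)=(17,-5) → π∥ = 17-5·τ ≈ -4.1803, π⊥ = 17-5·τ' ≈ 18.1803 ∉ [-1.5, -0.3) ⇒ out
candidate 2: (m,n)=(-14,23) → π∥ = -14+23·τ ≈ 83.4296, π⊥ = -14+23·τ' ≈ -19.4296 ∉ [-1.5, -0.3) ⇒ out
candidate 3: (m,n)=(-13,-4) → π∥ = -13-4·τ ≈ -29.9443, π⊥ = -13-4·τ' ≈ -12.0557 ∉ [-1.5, -0.3) ⇒ out
candidate 4: (m,n)=(-2,-8) → π∥ = -2-8·τ ≈ -35.8885, π⊥ = -2-8·τ' ≈ -0.1115 ∉ [-1.5, -0.3) ⇒ out
candidate 5: (m,n)=(6,-5) → π∥ = 6-5·τ ≈ -15.1803, π⊥ = 6-5·τ' ≈ 7.1803 ∉ [-1.5, -0.3) ⇒ out
candidate 6: (m,n)=(-19,2) → π∥ = -19+2·τ ≈ -10.5279, π⊥ = -19+2·τ' ≈ -19.4721 ∉ [-1.5, -0.3) ⇒ out
candidate 7: (m,n)=(-2,-3) → π∥ = -2-3·τ ≈ -14.7082, π⊥ = -2-3·τ' ≈ -1.2918 ∈ [-1.5, -0.3) ⇒ IN Λ
candidate 8: (m,n)=(-3,-10) → π∥ = -3-10·τ ≈ -45.3607, π⊥ = -3-10·τ' ≈ -0.6393 ∈ [-1.5, -0.3) ⇒ IN Λ
candidate 9: (m,n)=(0,8) → π∥ = 0+8·τ ≈ 33.8885, π⊥ = 0+8·τ' ≈ -1.8885 ∉ [-1.5, -0.3) ⇒ out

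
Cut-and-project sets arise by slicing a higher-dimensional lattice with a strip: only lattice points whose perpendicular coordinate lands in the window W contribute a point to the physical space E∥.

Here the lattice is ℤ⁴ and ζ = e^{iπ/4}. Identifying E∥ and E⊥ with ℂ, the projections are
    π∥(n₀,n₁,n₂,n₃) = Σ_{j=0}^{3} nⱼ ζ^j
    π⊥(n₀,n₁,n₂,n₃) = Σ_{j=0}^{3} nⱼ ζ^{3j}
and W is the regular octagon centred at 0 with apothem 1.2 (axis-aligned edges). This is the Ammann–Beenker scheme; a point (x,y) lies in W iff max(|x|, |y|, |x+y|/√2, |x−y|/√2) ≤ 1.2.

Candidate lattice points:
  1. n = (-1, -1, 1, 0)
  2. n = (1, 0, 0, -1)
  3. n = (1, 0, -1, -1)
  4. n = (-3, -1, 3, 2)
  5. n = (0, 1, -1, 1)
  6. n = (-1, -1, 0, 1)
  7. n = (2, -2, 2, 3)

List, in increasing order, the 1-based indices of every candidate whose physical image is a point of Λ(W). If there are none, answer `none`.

Internal map: ζ^{3j} for j=0..3 gives (1,0), (−√2/2,√2/2), (0,−1), (√2/2,√2/2).
candidate 1: n = (-1, -1, 1, 0) → π⊥ ≈ (-0.292893, -1.707107); max(|x|,|y|,|x±y|/√2) = 1.707107 > 1.2 ⇒ ∉ W
candidate 2: n = (1, 0, 0, -1) → π⊥ ≈ (+0.292893, -0.707107); max(|x|,|y|,|x±y|/√2) = 0.707107 ≤ 1.2 ⇒ ∈ W
candidate 3: n = (1, 0, -1, -1) → π⊥ ≈ (+0.292893, +0.292893); max(|x|,|y|,|x±y|/√2) = 0.414214 ≤ 1.2 ⇒ ∈ W
candidate 4: n = (-3, -1, 3, 2) → π⊥ ≈ (-0.878680, -2.292893); max(|x|,|y|,|x±y|/√2) = 2.292893 > 1.2 ⇒ ∉ W
candidate 5: n = (0, 1, -1, 1) → π⊥ ≈ (+0.000000, +2.414214); max(|x|,|y|,|x±y|/√2) = 2.414214 > 1.2 ⇒ ∉ W
candidate 6: n = (-1, -1, 0, 1) → π⊥ ≈ (+0.414214, +0.000000); max(|x|,|y|,|x±y|/√2) = 0.414214 ≤ 1.2 ⇒ ∈ W
candidate 7: n = (2, -2, 2, 3) → π⊥ ≈ (+5.535534, -1.292893); max(|x|,|y|,|x±y|/√2) = 5.535534 > 1.2 ⇒ ∉ W

2, 3, 6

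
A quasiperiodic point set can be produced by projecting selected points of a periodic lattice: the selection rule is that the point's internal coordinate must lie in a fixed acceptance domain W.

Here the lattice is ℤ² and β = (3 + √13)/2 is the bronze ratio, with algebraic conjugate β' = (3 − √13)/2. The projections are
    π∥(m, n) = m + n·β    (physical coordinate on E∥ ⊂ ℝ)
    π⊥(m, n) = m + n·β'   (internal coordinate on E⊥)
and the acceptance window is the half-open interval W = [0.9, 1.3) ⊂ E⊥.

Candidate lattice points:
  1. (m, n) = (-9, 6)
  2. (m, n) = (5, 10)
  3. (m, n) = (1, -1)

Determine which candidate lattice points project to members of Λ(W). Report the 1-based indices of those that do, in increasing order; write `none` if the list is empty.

none

Numerically β ≈ 3.302776 and β' = −1/β ≈ -0.302776.
#1 (-9,6): internal coord -9 + (6)·β' = -10.816654; -10.816654 ∉ [0.9, 1.3) → out
#2 (5,10): internal coord 5 + (10)·β' = +1.972244; +1.972244 ∉ [0.9, 1.3) → out
#3 (1,-1): internal coord 1 + (-1)·β' = +1.302776; +1.302776 ∉ [0.9, 1.3) → out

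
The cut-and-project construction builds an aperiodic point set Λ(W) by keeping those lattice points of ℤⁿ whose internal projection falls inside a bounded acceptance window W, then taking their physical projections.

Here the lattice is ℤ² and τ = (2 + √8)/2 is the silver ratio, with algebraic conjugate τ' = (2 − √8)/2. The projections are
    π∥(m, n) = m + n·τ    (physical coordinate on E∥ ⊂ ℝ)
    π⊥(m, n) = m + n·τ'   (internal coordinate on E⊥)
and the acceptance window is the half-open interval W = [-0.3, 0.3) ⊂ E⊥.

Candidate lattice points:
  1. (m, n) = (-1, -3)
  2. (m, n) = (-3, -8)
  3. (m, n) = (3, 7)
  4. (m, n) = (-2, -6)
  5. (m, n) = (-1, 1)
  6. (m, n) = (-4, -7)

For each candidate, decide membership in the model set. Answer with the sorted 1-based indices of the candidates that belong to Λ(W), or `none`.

1, 3

Compute τ' = (2−√8)/2 = -0.414214, so π⊥(m,n) = m -0.414214·n.
#1 (-1,-3): internal coord -1 + (-3)·τ' = +0.242641; +0.242641 ∈ [-0.3, 0.3) → IN Λ
#2 (-3,-8): internal coord -3 + (-8)·τ' = +0.313708; +0.313708 ∉ [-0.3, 0.3) → out
#3 (3,7): internal coord 3 + (7)·τ' = +0.100505; +0.100505 ∈ [-0.3, 0.3) → IN Λ
#4 (-2,-6): internal coord -2 + (-6)·τ' = +0.485281; +0.485281 ∉ [-0.3, 0.3) → out
#5 (-1,1): internal coord -1 + (1)·τ' = -1.414214; -1.414214 ∉ [-0.3, 0.3) → out
#6 (-4,-7): internal coord -4 + (-7)·τ' = -1.100505; -1.100505 ∉ [-0.3, 0.3) → out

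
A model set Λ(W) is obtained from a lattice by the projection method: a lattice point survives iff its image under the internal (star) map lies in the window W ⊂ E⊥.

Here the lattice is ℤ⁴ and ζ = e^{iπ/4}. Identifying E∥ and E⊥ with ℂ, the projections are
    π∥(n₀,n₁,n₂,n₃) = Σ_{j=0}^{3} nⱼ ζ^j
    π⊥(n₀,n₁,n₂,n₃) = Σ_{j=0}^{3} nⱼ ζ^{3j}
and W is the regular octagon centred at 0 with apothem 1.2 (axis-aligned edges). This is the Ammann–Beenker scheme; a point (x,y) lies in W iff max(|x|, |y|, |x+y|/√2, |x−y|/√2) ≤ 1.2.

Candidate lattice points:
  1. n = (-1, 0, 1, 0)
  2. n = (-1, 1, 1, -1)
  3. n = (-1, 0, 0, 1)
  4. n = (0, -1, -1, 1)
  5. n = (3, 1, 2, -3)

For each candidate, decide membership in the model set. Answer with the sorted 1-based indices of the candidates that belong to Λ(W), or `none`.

3

Internal map: ζ^{3j} for j=0..3 gives (1,0), (−√2/2,√2/2), (0,−1), (√2/2,√2/2).
#1 (-1, 0, 1, 0): internal (-1.000000, -1.000000); octagon support 1.414214 vs apothem 1.2 → ∉ W
#2 (-1, 1, 1, -1): internal (-2.414214, -1.000000); octagon support 2.414214 vs apothem 1.2 → ∉ W
#3 (-1, 0, 0, 1): internal (-0.292893, 0.707107); octagon support 0.707107 vs apothem 1.2 → ∈ W
#4 (0, -1, -1, 1): internal (1.414214, 1.000000); octagon support 1.707107 vs apothem 1.2 → ∉ W
#5 (3, 1, 2, -3): internal (0.171573, -3.414214); octagon support 3.414214 vs apothem 1.2 → ∉ W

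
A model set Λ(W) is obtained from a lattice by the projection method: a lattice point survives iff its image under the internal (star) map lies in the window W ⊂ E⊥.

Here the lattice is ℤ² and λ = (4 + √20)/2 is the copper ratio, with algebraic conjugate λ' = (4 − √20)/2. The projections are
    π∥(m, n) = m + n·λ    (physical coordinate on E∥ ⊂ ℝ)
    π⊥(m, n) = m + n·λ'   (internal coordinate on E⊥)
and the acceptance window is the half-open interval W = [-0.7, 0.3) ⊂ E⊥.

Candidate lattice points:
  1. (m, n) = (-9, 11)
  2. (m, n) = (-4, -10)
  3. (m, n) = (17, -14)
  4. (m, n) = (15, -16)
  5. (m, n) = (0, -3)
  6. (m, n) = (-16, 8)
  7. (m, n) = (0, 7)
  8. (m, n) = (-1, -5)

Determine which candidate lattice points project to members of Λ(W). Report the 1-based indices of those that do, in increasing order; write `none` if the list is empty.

8

λ' = (4−√20)/2 ≈ -0.236068.
[1] lift (-9,11): star map gives -11.596748; window check -0.7 ≤ -11.596748 < 0.3 is false → out
[2] lift (-4,-10): star map gives -1.639320; window check -0.7 ≤ -1.639320 < 0.3 is false → out
[3] lift (17,-14): star map gives 20.304952; window check -0.7 ≤ 20.304952 < 0.3 is false → out
[4] lift (15,-16): star map gives 18.777088; window check -0.7 ≤ 18.777088 < 0.3 is false → out
[5] lift (0,-3): star map gives 0.708204; window check -0.7 ≤ 0.708204 < 0.3 is false → out
[6] lift (-16,8): star map gives -17.888544; window check -0.7 ≤ -17.888544 < 0.3 is false → out
[7] lift (0,7): star map gives -1.652476; window check -0.7 ≤ -1.652476 < 0.3 is false → out
[8] lift (-1,-5): star map gives 0.180340; window check -0.7 ≤ 0.180340 < 0.3 is true → IN Λ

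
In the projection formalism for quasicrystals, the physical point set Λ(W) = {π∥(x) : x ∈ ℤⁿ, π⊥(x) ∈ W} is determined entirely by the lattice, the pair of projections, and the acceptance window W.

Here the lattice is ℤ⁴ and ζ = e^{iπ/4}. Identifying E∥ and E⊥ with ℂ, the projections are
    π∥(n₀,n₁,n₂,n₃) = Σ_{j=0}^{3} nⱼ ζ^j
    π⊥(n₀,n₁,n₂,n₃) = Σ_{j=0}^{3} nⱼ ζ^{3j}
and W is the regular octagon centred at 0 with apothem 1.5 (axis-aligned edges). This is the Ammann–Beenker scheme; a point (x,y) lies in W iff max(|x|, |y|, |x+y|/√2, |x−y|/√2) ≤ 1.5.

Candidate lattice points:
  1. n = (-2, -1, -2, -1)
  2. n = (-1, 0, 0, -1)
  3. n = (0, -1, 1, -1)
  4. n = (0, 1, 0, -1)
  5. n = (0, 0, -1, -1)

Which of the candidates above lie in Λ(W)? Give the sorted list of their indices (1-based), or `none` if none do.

With ζ = e^{iπ/4} the internal vectors are ζ^0,ζ^3,ζ^6,ζ^9.
candidate 1: n = (-2, -1, -2, -1) → π⊥ ≈ (-2.00000, +0.58579); max(|x|,|y|,|x±y|/√2) = 2.00000 > 1.5 ⇒ ∉ W
candidate 2: n = (-1, 0, 0, -1) → π⊥ ≈ (-1.70711, -0.70711); max(|x|,|y|,|x±y|/√2) = 1.70711 > 1.5 ⇒ ∉ W
candidate 3: n = (0, -1, 1, -1) → π⊥ ≈ (+0.00000, -2.41421); max(|x|,|y|,|x±y|/√2) = 2.41421 > 1.5 ⇒ ∉ W
candidate 4: n = (0, 1, 0, -1) → π⊥ ≈ (-1.41421, +0.00000); max(|x|,|y|,|x±y|/√2) = 1.41421 ≤ 1.5 ⇒ ∈ W
candidate 5: n = (0, 0, -1, -1) → π⊥ ≈ (-0.70711, +0.29289); max(|x|,|y|,|x±y|/√2) = 0.70711 ≤ 1.5 ⇒ ∈ W

4, 5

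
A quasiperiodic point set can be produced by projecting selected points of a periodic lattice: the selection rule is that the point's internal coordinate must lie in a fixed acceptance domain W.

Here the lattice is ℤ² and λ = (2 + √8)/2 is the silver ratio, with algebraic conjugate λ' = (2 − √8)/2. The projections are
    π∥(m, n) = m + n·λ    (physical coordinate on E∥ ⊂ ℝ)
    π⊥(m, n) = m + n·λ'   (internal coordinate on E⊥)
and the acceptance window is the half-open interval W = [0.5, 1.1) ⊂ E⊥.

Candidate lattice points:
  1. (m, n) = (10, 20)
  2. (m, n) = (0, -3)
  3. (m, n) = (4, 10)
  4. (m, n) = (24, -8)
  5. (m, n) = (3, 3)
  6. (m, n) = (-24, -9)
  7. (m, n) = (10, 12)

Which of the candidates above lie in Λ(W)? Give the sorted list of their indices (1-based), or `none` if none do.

none

λ' = (2−√8)/2 ≈ -0.414214.
#1 (10,20): internal coord 10 + (20)·λ' = +1.715729; +1.715729 ∉ [0.5, 1.1) → out
#2 (0,-3): internal coord 0 + (-3)·λ' = +1.242641; +1.242641 ∉ [0.5, 1.1) → out
#3 (4,10): internal coord 4 + (10)·λ' = -0.142136; -0.142136 ∉ [0.5, 1.1) → out
#4 (24,-8): internal coord 24 + (-8)·λ' = +27.313708; +27.313708 ∉ [0.5, 1.1) → out
#5 (3,3): internal coord 3 + (3)·λ' = +1.757359; +1.757359 ∉ [0.5, 1.1) → out
#6 (-24,-9): internal coord -24 + (-9)·λ' = -20.272078; -20.272078 ∉ [0.5, 1.1) → out
#7 (10,12): internal coord 10 + (12)·λ' = +5.029437; +5.029437 ∉ [0.5, 1.1) → out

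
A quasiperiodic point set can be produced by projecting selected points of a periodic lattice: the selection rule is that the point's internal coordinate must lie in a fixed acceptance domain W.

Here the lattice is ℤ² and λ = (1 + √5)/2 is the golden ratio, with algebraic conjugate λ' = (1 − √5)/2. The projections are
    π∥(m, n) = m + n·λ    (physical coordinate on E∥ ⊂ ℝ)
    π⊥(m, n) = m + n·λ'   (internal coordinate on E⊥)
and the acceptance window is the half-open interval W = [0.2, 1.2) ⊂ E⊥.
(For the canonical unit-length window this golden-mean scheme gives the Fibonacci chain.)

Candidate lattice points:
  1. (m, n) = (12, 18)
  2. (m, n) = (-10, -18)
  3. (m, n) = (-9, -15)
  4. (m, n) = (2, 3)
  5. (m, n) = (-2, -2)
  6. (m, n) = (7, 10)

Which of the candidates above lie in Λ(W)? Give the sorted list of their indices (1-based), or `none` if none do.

1, 2, 3, 6

Compute λ' = (1−√5)/2 = -0.618034, so π⊥(m,n) = m -0.618034·n.
#1 (12,18): internal coord 12 + (18)·λ' = +0.875388; +0.875388 ∈ [0.2, 1.2) → IN Λ
#2 (-10,-18): internal coord -10 + (-18)·λ' = +1.124612; +1.124612 ∈ [0.2, 1.2) → IN Λ
#3 (-9,-15): internal coord -9 + (-15)·λ' = +0.270510; +0.270510 ∈ [0.2, 1.2) → IN Λ
#4 (2,3): internal coord 2 + (3)·λ' = +0.145898; +0.145898 ∉ [0.2, 1.2) → out
#5 (-2,-2): internal coord -2 + (-2)·λ' = -0.763932; -0.763932 ∉ [0.2, 1.2) → out
#6 (7,10): internal coord 7 + (10)·λ' = +0.819660; +0.819660 ∈ [0.2, 1.2) → IN Λ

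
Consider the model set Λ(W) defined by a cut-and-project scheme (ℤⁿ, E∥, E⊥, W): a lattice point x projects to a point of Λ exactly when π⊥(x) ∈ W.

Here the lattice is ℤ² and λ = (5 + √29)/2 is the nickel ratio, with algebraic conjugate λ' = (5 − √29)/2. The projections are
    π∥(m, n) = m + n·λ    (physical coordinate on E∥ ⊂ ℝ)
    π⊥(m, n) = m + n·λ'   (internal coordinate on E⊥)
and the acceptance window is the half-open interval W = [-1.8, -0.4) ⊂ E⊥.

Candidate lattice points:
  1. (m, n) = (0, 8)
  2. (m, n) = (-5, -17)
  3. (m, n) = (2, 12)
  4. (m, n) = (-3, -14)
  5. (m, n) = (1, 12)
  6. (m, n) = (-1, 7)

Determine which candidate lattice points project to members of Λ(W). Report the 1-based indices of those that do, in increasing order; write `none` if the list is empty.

Compute λ' = (5−√29)/2 = -0.19258, so π⊥(m,n) = m -0.19258·n.
candidate 1: (m,n)=(0,8) → π∥ = 0+8·λ ≈ 41.54066, π⊥ = 0+8·λ' ≈ -1.54066 ∈ [-1.8, -0.4) ⇒ IN Λ
candidate 2: (m,n)=(-5,-17) → π∥ = -5-17·λ ≈ -93.27390, π⊥ = -5-17·λ' ≈ -1.72610 ∈ [-1.8, -0.4) ⇒ IN Λ
candidate 3: (m,n)=(2,12) → π∥ = 2+12·λ ≈ 64.31099, π⊥ = 2+12·λ' ≈ -0.31099 ∉ [-1.8, -0.4) ⇒ out
candidate 4: (m,n)=(-3,-14) → π∥ = -3-14·λ ≈ -75.69615, π⊥ = -3-14·λ' ≈ -0.30385 ∉ [-1.8, -0.4) ⇒ out
candidate 5: (m,n)=(1,12) → π∥ = 1+12·λ ≈ 63.31099, π⊥ = 1+12·λ' ≈ -1.31099 ∈ [-1.8, -0.4) ⇒ IN Λ
candidate 6: (m,n)=(-1,7) → π∥ = -1+7·λ ≈ 35.34808, π⊥ = -1+7·λ' ≈ -2.34808 ∉ [-1.8, -0.4) ⇒ out

1, 2, 5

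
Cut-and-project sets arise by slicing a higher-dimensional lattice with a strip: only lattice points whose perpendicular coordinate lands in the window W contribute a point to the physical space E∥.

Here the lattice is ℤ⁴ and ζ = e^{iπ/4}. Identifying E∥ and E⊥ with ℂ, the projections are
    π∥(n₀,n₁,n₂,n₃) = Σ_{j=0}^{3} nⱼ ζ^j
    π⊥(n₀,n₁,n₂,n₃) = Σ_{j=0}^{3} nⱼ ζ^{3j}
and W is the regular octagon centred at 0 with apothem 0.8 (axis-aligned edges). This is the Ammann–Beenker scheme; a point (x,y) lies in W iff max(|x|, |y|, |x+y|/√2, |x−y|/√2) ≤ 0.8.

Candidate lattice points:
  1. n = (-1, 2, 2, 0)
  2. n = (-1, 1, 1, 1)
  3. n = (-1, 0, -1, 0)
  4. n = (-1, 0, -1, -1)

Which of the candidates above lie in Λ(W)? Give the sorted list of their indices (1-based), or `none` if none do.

Internal map: ζ^{3j} for j=0..3 gives (1,0), (−√2/2,√2/2), (0,−1), (√2/2,√2/2).
#1 (-1, 2, 2, 0): internal (-2.41421, -0.58579); octagon support 2.41421 vs apothem 0.8 → ∉ W
#2 (-1, 1, 1, 1): internal (-1.00000, 0.41421); octagon support 1.00000 vs apothem 0.8 → ∉ W
#3 (-1, 0, -1, 0): internal (-1.00000, 1.00000); octagon support 1.41421 vs apothem 0.8 → ∉ W
#4 (-1, 0, -1, -1): internal (-1.70711, 0.29289); octagon support 1.70711 vs apothem 0.8 → ∉ W

none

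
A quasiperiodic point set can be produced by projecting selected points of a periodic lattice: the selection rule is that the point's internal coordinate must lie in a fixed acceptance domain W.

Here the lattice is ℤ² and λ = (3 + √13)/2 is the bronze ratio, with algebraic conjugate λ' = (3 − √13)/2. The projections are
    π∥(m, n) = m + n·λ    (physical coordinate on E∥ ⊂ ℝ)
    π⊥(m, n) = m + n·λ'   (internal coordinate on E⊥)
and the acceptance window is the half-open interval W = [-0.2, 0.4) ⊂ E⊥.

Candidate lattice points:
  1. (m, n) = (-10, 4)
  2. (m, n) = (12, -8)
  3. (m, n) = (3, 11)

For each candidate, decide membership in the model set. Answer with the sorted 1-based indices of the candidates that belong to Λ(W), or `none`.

none

λ' = (3−√13)/2 ≈ -0.3028.
candidate 1: (m,n)=(-10,4) → π∥ = -10+4·λ ≈ 3.2111, π⊥ = -10+4·λ' ≈ -11.2111 ∉ [-0.2, 0.4) ⇒ out
candidate 2: (m,n)=(12,-8) → π∥ = 12-8·λ ≈ -14.4222, π⊥ = 12-8·λ' ≈ 14.4222 ∉ [-0.2, 0.4) ⇒ out
candidate 3: (m,n)=(3,11) → π∥ = 3+11·λ ≈ 39.3305, π⊥ = 3+11·λ' ≈ -0.3305 ∉ [-0.2, 0.4) ⇒ out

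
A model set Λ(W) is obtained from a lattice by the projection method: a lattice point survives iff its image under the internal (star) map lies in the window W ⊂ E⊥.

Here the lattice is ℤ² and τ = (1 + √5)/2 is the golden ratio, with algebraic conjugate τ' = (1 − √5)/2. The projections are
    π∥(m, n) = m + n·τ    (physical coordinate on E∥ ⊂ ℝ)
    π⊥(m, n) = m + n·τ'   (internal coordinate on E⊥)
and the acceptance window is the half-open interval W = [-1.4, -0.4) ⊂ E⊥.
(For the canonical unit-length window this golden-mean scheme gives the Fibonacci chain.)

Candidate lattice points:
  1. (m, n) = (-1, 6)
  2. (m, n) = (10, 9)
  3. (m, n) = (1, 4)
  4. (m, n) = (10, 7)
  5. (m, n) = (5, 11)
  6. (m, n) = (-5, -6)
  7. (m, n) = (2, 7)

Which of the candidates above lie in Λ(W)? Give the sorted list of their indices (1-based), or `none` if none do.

6

Compute τ' = (1−√5)/2 = -0.618034, so π⊥(m,n) = m -0.618034·n.
#1 (-1,6): internal coord -1 + (6)·τ' = -4.708204; -4.708204 ∉ [-1.4, -0.4) → out
#2 (10,9): internal coord 10 + (9)·τ' = +4.437694; +4.437694 ∉ [-1.4, -0.4) → out
#3 (1,4): internal coord 1 + (4)·τ' = -1.472136; -1.472136 ∉ [-1.4, -0.4) → out
#4 (10,7): internal coord 10 + (7)·τ' = +5.673762; +5.673762 ∉ [-1.4, -0.4) → out
#5 (5,11): internal coord 5 + (11)·τ' = -1.798374; -1.798374 ∉ [-1.4, -0.4) → out
#6 (-5,-6): internal coord -5 + (-6)·τ' = -1.291796; -1.291796 ∈ [-1.4, -0.4) → IN Λ
#7 (2,7): internal coord 2 + (7)·τ' = -2.326238; -2.326238 ∉ [-1.4, -0.4) → out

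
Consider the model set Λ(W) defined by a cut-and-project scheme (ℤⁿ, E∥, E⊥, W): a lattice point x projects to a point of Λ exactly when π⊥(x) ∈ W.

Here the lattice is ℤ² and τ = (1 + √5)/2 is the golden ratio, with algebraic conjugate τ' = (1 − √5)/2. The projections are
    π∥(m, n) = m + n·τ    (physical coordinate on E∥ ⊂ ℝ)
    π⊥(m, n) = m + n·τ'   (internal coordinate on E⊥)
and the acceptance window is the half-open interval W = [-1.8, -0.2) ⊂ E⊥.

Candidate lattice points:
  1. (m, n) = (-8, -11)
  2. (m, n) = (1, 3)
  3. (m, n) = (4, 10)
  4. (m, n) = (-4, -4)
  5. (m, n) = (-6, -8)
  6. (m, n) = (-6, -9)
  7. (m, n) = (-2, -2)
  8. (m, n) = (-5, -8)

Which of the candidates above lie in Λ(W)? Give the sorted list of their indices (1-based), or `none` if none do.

1, 2, 4, 5, 6, 7

τ' = (1−√5)/2 ≈ -0.61803.
[1] lift (-8,-11): star map gives -1.20163; window check -1.8 ≤ -1.20163 < -0.2 is true → IN Λ
[2] lift (1,3): star map gives -0.85410; window check -1.8 ≤ -0.85410 < -0.2 is true → IN Λ
[3] lift (4,10): star map gives -2.18034; window check -1.8 ≤ -2.18034 < -0.2 is false → out
[4] lift (-4,-4): star map gives -1.52786; window check -1.8 ≤ -1.52786 < -0.2 is true → IN Λ
[5] lift (-6,-8): star map gives -1.05573; window check -1.8 ≤ -1.05573 < -0.2 is true → IN Λ
[6] lift (-6,-9): star map gives -0.43769; window check -1.8 ≤ -0.43769 < -0.2 is true → IN Λ
[7] lift (-2,-2): star map gives -0.76393; window check -1.8 ≤ -0.76393 < -0.2 is true → IN Λ
[8] lift (-5,-8): star map gives -0.05573; window check -1.8 ≤ -0.05573 < -0.2 is false → out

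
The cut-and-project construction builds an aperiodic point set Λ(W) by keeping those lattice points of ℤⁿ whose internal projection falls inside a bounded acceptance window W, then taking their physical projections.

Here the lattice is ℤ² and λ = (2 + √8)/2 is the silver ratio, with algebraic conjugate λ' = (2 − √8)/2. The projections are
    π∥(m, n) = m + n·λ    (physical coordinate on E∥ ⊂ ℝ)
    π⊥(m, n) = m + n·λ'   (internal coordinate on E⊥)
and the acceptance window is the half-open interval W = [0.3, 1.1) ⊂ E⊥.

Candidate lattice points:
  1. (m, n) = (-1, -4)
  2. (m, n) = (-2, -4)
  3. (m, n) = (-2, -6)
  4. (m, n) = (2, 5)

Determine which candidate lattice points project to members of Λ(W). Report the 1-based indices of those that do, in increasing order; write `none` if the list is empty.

1, 3

λ' = (2−√8)/2 ≈ -0.4142.
candidate 1: (m,n)=(-1,-4) → π∥ = -1-4·λ ≈ -10.6569, π⊥ = -1-4·λ' ≈ 0.6569 ∈ [0.3, 1.1) ⇒ IN Λ
candidate 2: (m,n)=(-2,-4) → π∥ = -2-4·λ ≈ -11.6569, π⊥ = -2-4·λ' ≈ -0.3431 ∉ [0.3, 1.1) ⇒ out
candidate 3: (m,n)=(-2,-6) → π∥ = -2-6·λ ≈ -16.4853, π⊥ = -2-6·λ' ≈ 0.4853 ∈ [0.3, 1.1) ⇒ IN Λ
candidate 4: (m,n)=(2,5) → π∥ = 2+5·λ ≈ 14.0711, π⊥ = 2+5·λ' ≈ -0.0711 ∉ [0.3, 1.1) ⇒ out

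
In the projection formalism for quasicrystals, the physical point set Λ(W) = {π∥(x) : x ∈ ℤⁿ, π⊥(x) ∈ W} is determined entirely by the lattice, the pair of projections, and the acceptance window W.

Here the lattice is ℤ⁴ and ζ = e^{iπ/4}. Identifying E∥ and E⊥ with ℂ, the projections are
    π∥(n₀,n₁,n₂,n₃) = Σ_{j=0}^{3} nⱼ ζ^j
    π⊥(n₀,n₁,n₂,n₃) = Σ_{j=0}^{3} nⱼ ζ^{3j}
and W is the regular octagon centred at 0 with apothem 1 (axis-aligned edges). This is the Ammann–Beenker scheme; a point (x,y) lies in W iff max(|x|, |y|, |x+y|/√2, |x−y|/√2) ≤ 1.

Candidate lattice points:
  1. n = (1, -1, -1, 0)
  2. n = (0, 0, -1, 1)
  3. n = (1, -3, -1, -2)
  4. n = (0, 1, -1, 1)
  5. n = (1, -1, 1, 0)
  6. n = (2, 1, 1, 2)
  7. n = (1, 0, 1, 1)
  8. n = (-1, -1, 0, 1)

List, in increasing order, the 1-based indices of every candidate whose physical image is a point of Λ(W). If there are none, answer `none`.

Internal map: ζ^{3j} for j=0..3 gives (1,0), (−√2/2,√2/2), (0,−1), (√2/2,√2/2).
#1 (1, -1, -1, 0): internal (1.70711, 0.29289); octagon support 1.70711 vs apothem 1 → ∉ W
#2 (0, 0, -1, 1): internal (0.70711, 1.70711); octagon support 1.70711 vs apothem 1 → ∉ W
#3 (1, -3, -1, -2): internal (1.70711, -2.53553); octagon support 3.00000 vs apothem 1 → ∉ W
#4 (0, 1, -1, 1): internal (0.00000, 2.41421); octagon support 2.41421 vs apothem 1 → ∉ W
#5 (1, -1, 1, 0): internal (1.70711, -1.70711); octagon support 2.41421 vs apothem 1 → ∉ W
#6 (2, 1, 1, 2): internal (2.70711, 1.12132); octagon support 2.70711 vs apothem 1 → ∉ W
#7 (1, 0, 1, 1): internal (1.70711, -0.29289); octagon support 1.70711 vs apothem 1 → ∉ W
#8 (-1, -1, 0, 1): internal (0.41421, 0.00000); octagon support 0.41421 vs apothem 1 → ∈ W

8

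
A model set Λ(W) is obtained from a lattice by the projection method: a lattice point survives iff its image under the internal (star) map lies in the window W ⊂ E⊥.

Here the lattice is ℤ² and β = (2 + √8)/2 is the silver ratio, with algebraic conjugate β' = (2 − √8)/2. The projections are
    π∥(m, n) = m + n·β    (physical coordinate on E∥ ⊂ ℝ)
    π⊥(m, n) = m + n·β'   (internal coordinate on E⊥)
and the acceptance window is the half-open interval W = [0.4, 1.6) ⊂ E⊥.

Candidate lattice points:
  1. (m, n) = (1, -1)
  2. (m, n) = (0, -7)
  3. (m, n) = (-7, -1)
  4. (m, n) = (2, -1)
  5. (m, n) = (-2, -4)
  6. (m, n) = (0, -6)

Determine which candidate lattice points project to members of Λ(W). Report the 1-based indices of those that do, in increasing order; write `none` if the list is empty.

1

Compute β' = (2−√8)/2 = -0.414214, so π⊥(m,n) = m -0.414214·n.
[1] lift (1,-1): star map gives 1.414214; window check 0.4 ≤ 1.414214 < 1.6 is true → IN Λ
[2] lift (0,-7): star map gives 2.899495; window check 0.4 ≤ 2.899495 < 1.6 is false → out
[3] lift (-7,-1): star map gives -6.585786; window check 0.4 ≤ -6.585786 < 1.6 is false → out
[4] lift (2,-1): star map gives 2.414214; window check 0.4 ≤ 2.414214 < 1.6 is false → out
[5] lift (-2,-4): star map gives -0.343146; window check 0.4 ≤ -0.343146 < 1.6 is false → out
[6] lift (0,-6): star map gives 2.485281; window check 0.4 ≤ 2.485281 < 1.6 is false → out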